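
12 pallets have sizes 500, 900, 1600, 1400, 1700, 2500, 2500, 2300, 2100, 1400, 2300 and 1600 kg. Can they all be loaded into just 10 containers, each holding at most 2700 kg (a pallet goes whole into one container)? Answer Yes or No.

Yes

A valid assignment using 10 containers:
  container 1: 2500 = 2500
  container 2: 2500 = 2500
  container 3: 2300 = 2300
  container 4: 2300 = 2300
  container 5: 2100 + 500 = 2600
  container 6: 1700 + 900 = 2600
  container 7: 1600 = 1600
  container 8: 1600 = 1600
  container 9: 1400 = 1400
  container 10: 1400 = 1400
Every load is within 2700 kg, so 10 containers suffice.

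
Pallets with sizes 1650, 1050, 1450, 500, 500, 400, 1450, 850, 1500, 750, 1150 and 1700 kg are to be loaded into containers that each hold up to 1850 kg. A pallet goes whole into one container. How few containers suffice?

Total = 1700 + 1650 + 1500 + 1450 + 1450 + 1150 + 1050 + 850 + 750 + 500 + 500 + 400 = 12950 kg.
Lower bound: ⌈12950/1850⌉ = 7 containers.
A packing using 8 containers:
  container 1: 1700 = 1700
  container 2: 1650 = 1650
  container 3: 1500 = 1500
  container 4: 1450 + 400 = 1850
  container 5: 1450 = 1450
  container 6: 1150 + 500 = 1650
  container 7: 1050 + 750 = 1800
  container 8: 850 + 500 = 1350
No arrangement into 7 containers stays within capacity, so 8 is optimal.

8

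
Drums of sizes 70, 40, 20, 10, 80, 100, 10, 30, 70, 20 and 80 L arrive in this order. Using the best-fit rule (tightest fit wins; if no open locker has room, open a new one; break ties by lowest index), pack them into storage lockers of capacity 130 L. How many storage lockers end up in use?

5

  70 → locker 1 (new)  [load 70/130]
  40 → locker 1  [load 110/130]
  20 → locker 1  [load 130/130]
  10 → locker 2 (new)  [load 10/130]
  80 → locker 2  [load 90/130]
  100 → locker 3 (new)  [load 100/130]
  10 → locker 3  [load 110/130]
  30 → locker 2  [load 120/130]
  70 → locker 4 (new)  [load 70/130]
  20 → locker 3  [load 130/130]
  80 → locker 5 (new)  [load 80/130]
5 storage lockers opened.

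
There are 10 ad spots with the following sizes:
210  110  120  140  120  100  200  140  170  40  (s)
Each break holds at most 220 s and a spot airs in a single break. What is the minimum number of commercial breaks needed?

Total = 210 + 200 + 170 + 140 + 140 + 120 + 120 + 110 + 100 + 40 = 1350 s.
Lower bound: ⌈1350/220⌉ = 7 commercial breaks.
A packing using 8 commercial breaks:
  break 1: 210 = 210
  break 2: 200 = 200
  break 3: 170 + 40 = 210
  break 4: 140 = 140
  break 5: 140 = 140
  break 6: 120 + 100 = 220
  break 7: 120 = 120
  break 8: 110 = 110
No arrangement into 7 commercial breaks stays within capacity, so 8 is optimal.

8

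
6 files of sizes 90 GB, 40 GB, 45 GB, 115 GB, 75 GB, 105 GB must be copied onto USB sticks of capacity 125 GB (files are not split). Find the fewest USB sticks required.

Total = 115 + 105 + 90 + 75 + 45 + 40 = 470 GB.
Lower bound: ⌈470/125⌉ = 4 USB sticks.
A packing using 5 USB sticks:
  USB stick 1: 115 = 115
  USB stick 2: 105 = 105
  USB stick 3: 90 = 90
  USB stick 4: 75 + 45 = 120
  USB stick 5: 40 = 40
No arrangement into 4 USB sticks stays within capacity, so 5 is optimal.

5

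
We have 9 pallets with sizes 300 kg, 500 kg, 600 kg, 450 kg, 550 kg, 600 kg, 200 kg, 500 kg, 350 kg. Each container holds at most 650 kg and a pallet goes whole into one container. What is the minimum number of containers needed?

7

Total = 600 + 600 + 550 + 500 + 500 + 450 + 350 + 300 + 200 = 4050 kg.
Lower bound: ⌈4050/650⌉ = 7 containers.
A packing using 7 containers:
  container 1: 600 = 600
  container 2: 600 = 600
  container 3: 550 = 550
  container 4: 500 = 500
  container 5: 500 = 500
  container 6: 450 + 200 = 650
  container 7: 350 + 300 = 650
This matches the lower bound, so 7 is optimal.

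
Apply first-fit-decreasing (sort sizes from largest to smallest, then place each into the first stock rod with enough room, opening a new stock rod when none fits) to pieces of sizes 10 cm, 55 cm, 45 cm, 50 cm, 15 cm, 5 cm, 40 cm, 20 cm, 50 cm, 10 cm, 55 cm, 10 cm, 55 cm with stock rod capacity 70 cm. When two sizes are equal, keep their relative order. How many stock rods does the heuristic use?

Sorted descending: 55, 55, 55, 50, 50, 45, 40, 20, 15, 10, 10, 10, 5.
  55 → stock rod 1 (new)  [load 55/70]
  55 → stock rod 2 (new)  [load 55/70]
  55 → stock rod 3 (new)  [load 55/70]
  50 → stock rod 4 (new)  [load 50/70]
  50 → stock rod 5 (new)  [load 50/70]
  45 → stock rod 6 (new)  [load 45/70]
  40 → stock rod 7 (new)  [load 40/70]
  20 → stock rod 4  [load 70/70]
  15 → stock rod 1  [load 70/70]
  10 → stock rod 2  [load 65/70]
  10 → stock rod 3  [load 65/70]
  10 → stock rod 5  [load 60/70]
  5 → stock rod 2  [load 70/70]
7 stock rods opened.

7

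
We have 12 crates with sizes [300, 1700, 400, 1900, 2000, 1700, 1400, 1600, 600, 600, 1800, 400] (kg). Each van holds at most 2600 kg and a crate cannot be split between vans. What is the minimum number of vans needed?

Total = 2000 + 1900 + 1800 + 1700 + 1700 + 1600 + 1400 + 600 + 600 + 400 + 400 + 300 = 14400 kg.
Lower bound: ⌈14400/2600⌉ = 6 vans.
Also, 7 crates each exceed 1300 kg, and no two of those can share a van, so at least 7 vans are needed.
A packing using 7 vans:
  van 1: 2000 + 600 = 2600
  van 2: 1900 + 600 = 2500
  van 3: 1800 + 400 + 400 = 2600
  van 4: 1700 + 300 = 2000
  van 5: 1700 = 1700
  van 6: 1600 = 1600
  van 7: 1400 = 1400
This matches the lower bound, so 7 is optimal.

7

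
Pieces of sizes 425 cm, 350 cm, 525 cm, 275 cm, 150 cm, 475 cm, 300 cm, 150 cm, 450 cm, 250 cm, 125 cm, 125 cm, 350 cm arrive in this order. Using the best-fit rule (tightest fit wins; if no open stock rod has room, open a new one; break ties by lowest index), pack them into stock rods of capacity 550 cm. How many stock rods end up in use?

  425 → stock rod 1 (new)  [load 425/550]
  350 → stock rod 2 (new)  [load 350/550]
  525 → stock rod 3 (new)  [load 525/550]
  275 → stock rod 4 (new)  [load 275/550]
  150 → stock rod 2  [load 500/550]
  475 → stock rod 5 (new)  [load 475/550]
  300 → stock rod 6 (new)  [load 300/550]
  150 → stock rod 6  [load 450/550]
  450 → stock rod 7 (new)  [load 450/550]
  250 → stock rod 4  [load 525/550]
  125 → stock rod 1  [load 550/550]
  125 → stock rod 8 (new)  [load 125/550]
  350 → stock rod 8  [load 475/550]
8 stock rods opened.

8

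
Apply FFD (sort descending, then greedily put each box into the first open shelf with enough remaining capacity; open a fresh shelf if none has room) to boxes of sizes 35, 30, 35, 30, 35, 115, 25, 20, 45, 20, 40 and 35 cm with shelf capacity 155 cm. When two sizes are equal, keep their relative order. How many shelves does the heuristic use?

Sorted descending: 115, 45, 40, 35, 35, 35, 35, 30, 30, 25, 20, 20.
  115 → shelf 1 (new)  [load 115/155]
  45 → shelf 2 (new)  [load 45/155]
  40 → shelf 1  [load 155/155]
  35 → shelf 2  [load 80/155]
  35 → shelf 2  [load 115/155]
  35 → shelf 2  [load 150/155]
  35 → shelf 3 (new)  [load 35/155]
  30 → shelf 3  [load 65/155]
  30 → shelf 3  [load 95/155]
  25 → shelf 3  [load 120/155]
  20 → shelf 3  [load 140/155]
  20 → shelf 4 (new)  [load 20/155]
4 shelves opened.

4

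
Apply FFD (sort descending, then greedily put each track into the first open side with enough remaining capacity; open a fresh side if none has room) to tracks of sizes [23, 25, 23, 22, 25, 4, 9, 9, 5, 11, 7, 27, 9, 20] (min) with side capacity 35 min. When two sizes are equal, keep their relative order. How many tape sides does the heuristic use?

Sorted descending: 27, 25, 25, 23, 23, 22, 20, 11, 9, 9, 9, 7, 5, 4.
  27 → side 1 (new)  [load 27/35]
  25 → side 2 (new)  [load 25/35]
  25 → side 3 (new)  [load 25/35]
  23 → side 4 (new)  [load 23/35]
  23 → side 5 (new)  [load 23/35]
  22 → side 6 (new)  [load 22/35]
  20 → side 7 (new)  [load 20/35]
  11 → side 4  [load 34/35]
  9 → side 2  [load 34/35]
  9 → side 3  [load 34/35]
  9 → side 5  [load 32/35]
  7 → side 1  [load 34/35]
  5 → side 6  [load 27/35]
  4 → side 6  [load 31/35]
7 tape sides opened.

7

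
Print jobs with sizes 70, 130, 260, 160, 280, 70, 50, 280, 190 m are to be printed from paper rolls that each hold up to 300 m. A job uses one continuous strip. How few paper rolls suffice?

6

Total = 280 + 280 + 260 + 190 + 160 + 130 + 70 + 70 + 50 = 1490 m.
Lower bound: ⌈1490/300⌉ = 5 paper rolls.
A packing using 6 paper rolls:
  roll 1: 280 = 280
  roll 2: 280 = 280
  roll 3: 260 = 260
  roll 4: 190 + 70 = 260
  roll 5: 160 + 130 = 290
  roll 6: 70 + 50 = 120
No arrangement into 5 paper rolls stays within capacity, so 6 is optimal.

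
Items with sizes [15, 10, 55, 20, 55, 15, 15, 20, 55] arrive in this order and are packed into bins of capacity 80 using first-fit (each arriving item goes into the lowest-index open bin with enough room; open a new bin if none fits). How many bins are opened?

4

  15 → bin 1 (new)  [load 15/80]
  10 → bin 1  [load 25/80]
  55 → bin 1  [load 80/80]
  20 → bin 2 (new)  [load 20/80]
  55 → bin 2  [load 75/80]
  15 → bin 3 (new)  [load 15/80]
  15 → bin 3  [load 30/80]
  20 → bin 3  [load 50/80]
  55 → bin 4 (new)  [load 55/80]
4 bins opened.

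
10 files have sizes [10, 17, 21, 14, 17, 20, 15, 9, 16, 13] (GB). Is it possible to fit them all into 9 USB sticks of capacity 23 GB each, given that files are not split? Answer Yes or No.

A valid assignment using 8 USB sticks:
  USB stick 1: 21 = 21
  USB stick 2: 20 = 20
  USB stick 3: 17 = 17
  USB stick 4: 17 = 17
  USB stick 5: 16 = 16
  USB stick 6: 15 = 15
  USB stick 7: 14 + 9 = 23
  USB stick 8: 13 + 10 = 23
That uses only 8 ≤ 9, so 9 USB sticks are enough.

Yes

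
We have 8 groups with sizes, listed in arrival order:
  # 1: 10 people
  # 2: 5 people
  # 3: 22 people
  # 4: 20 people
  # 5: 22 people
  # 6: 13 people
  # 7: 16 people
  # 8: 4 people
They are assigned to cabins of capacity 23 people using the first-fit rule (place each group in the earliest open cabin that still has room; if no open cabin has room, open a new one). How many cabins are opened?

6

  10 → cabin 1 (new)  [load 10/23]
  5 → cabin 1  [load 15/23]
  22 → cabin 2 (new)  [load 22/23]
  20 → cabin 3 (new)  [load 20/23]
  22 → cabin 4 (new)  [load 22/23]
  13 → cabin 5 (new)  [load 13/23]
  16 → cabin 6 (new)  [load 16/23]
  4 → cabin 1  [load 19/23]
6 cabins opened.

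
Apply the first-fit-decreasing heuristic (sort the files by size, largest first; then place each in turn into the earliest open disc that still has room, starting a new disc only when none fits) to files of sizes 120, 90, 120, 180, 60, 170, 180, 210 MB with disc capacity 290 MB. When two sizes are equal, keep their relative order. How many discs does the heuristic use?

5

Sorted descending: 210, 180, 180, 170, 120, 120, 90, 60.
  210 → disc 1 (new)  [load 210/290]
  180 → disc 2 (new)  [load 180/290]
  180 → disc 3 (new)  [load 180/290]
  170 → disc 4 (new)  [load 170/290]
  120 → disc 4  [load 290/290]
  120 → disc 5 (new)  [load 120/290]
  90 → disc 2  [load 270/290]
  60 → disc 1  [load 270/290]
5 discs opened.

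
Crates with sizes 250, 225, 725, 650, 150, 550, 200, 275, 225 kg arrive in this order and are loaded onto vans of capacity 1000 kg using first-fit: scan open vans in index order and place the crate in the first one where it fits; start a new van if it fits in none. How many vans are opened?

4

  250 → van 1 (new)  [load 250/1000]
  225 → van 1  [load 475/1000]
  725 → van 2 (new)  [load 725/1000]
  650 → van 3 (new)  [load 650/1000]
  150 → van 1  [load 625/1000]
  550 → van 4 (new)  [load 550/1000]
  200 → van 1  [load 825/1000]
  275 → van 2  [load 1000/1000]
  225 → van 3  [load 875/1000]
4 vans opened.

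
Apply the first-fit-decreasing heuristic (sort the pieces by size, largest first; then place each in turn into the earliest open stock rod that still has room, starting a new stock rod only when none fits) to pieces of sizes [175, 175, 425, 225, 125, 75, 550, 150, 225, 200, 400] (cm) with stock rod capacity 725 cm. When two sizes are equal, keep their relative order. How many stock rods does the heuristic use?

Sorted descending: 550, 425, 400, 225, 225, 200, 175, 175, 150, 125, 75.
  550 → stock rod 1 (new)  [load 550/725]
  425 → stock rod 2 (new)  [load 425/725]
  400 → stock rod 3 (new)  [load 400/725]
  225 → stock rod 2  [load 650/725]
  225 → stock rod 3  [load 625/725]
  200 → stock rod 4 (new)  [load 200/725]
  175 → stock rod 1  [load 725/725]
  175 → stock rod 4  [load 375/725]
  150 → stock rod 4  [load 525/725]
  125 → stock rod 4  [load 650/725]
  75 → stock rod 2  [load 725/725]
4 stock rods opened.

4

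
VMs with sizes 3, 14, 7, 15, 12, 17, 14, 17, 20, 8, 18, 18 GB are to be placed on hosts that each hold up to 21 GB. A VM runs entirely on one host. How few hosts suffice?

9

Total = 20 + 18 + 18 + 17 + 17 + 15 + 14 + 14 + 12 + 8 + 7 + 3 = 163 GB.
Lower bound: ⌈163/21⌉ = 8 hosts.
Also, 9 VMs each exceed 21/2 GB, and no two of those can share a host, so at least 9 hosts are needed.
A packing using 9 hosts:
  host 1: 20 = 20
  host 2: 18 + 3 = 21
  host 3: 18 = 18
  host 4: 17 = 17
  host 5: 17 = 17
  host 6: 15 = 15
  host 7: 14 + 7 = 21
  host 8: 14 = 14
  host 9: 12 + 8 = 20
This matches the lower bound, so 9 is optimal.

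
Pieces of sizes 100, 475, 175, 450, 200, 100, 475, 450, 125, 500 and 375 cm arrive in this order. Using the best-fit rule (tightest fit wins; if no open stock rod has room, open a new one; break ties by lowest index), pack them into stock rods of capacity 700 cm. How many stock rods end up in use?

  100 → stock rod 1 (new)  [load 100/700]
  475 → stock rod 1  [load 575/700]
  175 → stock rod 2 (new)  [load 175/700]
  450 → stock rod 2  [load 625/700]
  200 → stock rod 3 (new)  [load 200/700]
  100 → stock rod 1  [load 675/700]
  475 → stock rod 3  [load 675/700]
  450 → stock rod 4 (new)  [load 450/700]
  125 → stock rod 4  [load 575/700]
  500 → stock rod 5 (new)  [load 500/700]
  375 → stock rod 6 (new)  [load 375/700]
6 stock rods opened.

6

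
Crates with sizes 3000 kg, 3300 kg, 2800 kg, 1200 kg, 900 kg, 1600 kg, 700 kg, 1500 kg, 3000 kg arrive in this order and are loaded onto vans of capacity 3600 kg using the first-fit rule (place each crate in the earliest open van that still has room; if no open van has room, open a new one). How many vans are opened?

6

  3000 → van 1 (new)  [load 3000/3600]
  3300 → van 2 (new)  [load 3300/3600]
  2800 → van 3 (new)  [load 2800/3600]
  1200 → van 4 (new)  [load 1200/3600]
  900 → van 4  [load 2100/3600]
  1600 → van 5 (new)  [load 1600/3600]
  700 → van 3  [load 3500/3600]
  1500 → van 4  [load 3600/3600]
  3000 → van 6 (new)  [load 3000/3600]
6 vans opened.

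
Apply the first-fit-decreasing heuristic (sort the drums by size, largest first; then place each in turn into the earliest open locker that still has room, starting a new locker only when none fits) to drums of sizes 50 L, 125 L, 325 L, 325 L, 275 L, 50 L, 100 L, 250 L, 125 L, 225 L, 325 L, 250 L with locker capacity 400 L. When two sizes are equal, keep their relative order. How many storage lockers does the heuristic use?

7

Sorted descending: 325, 325, 325, 275, 250, 250, 225, 125, 125, 100, 50, 50.
  325 → locker 1 (new)  [load 325/400]
  325 → locker 2 (new)  [load 325/400]
  325 → locker 3 (new)  [load 325/400]
  275 → locker 4 (new)  [load 275/400]
  250 → locker 5 (new)  [load 250/400]
  250 → locker 6 (new)  [load 250/400]
  225 → locker 7 (new)  [load 225/400]
  125 → locker 4  [load 400/400]
  125 → locker 5  [load 375/400]
  100 → locker 6  [load 350/400]
  50 → locker 1  [load 375/400]
  50 → locker 2  [load 375/400]
7 storage lockers opened.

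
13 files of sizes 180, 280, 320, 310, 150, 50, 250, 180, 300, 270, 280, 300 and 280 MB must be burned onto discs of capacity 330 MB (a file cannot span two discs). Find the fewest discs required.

11

Total = 320 + 310 + 300 + 300 + 280 + 280 + 280 + 270 + 250 + 180 + 180 + 150 + 50 = 3150 MB.
Lower bound: ⌈3150/330⌉ = 10 discs.
Also, 11 files each exceed 165 MB, and no two of those can share a disc, so at least 11 discs are needed.
A packing using 11 discs:
  disc 1: 320 = 320
  disc 2: 310 = 310
  disc 3: 300 = 300
  disc 4: 300 = 300
  disc 5: 280 + 50 = 330
  disc 6: 280 = 280
  disc 7: 280 = 280
  disc 8: 270 = 270
  disc 9: 250 = 250
  disc 10: 180 + 150 = 330
  disc 11: 180 = 180
This matches the lower bound, so 11 is optimal.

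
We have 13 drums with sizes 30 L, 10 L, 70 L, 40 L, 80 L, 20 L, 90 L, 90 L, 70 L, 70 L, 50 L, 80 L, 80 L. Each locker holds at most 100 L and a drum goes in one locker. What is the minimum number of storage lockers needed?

9

Total = 90 + 90 + 80 + 80 + 80 + 70 + 70 + 70 + 50 + 40 + 30 + 20 + 10 = 780 L.
Lower bound: ⌈780/100⌉ = 8 storage lockers.
A packing using 9 storage lockers:
  locker 1: 90 + 10 = 100
  locker 2: 90 = 90
  locker 3: 80 + 20 = 100
  locker 4: 80 = 80
  locker 5: 80 = 80
  locker 6: 70 + 30 = 100
  locker 7: 70 = 70
  locker 8: 70 = 70
  locker 9: 50 + 40 = 90
No arrangement into 8 storage lockers stays within capacity, so 9 is optimal.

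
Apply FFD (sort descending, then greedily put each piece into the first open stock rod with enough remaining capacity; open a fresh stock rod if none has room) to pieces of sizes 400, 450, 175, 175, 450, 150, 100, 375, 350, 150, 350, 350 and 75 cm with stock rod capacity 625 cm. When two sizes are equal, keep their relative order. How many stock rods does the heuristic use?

Sorted descending: 450, 450, 400, 375, 350, 350, 350, 175, 175, 150, 150, 100, 75.
  450 → stock rod 1 (new)  [load 450/625]
  450 → stock rod 2 (new)  [load 450/625]
  400 → stock rod 3 (new)  [load 400/625]
  375 → stock rod 4 (new)  [load 375/625]
  350 → stock rod 5 (new)  [load 350/625]
  350 → stock rod 6 (new)  [load 350/625]
  350 → stock rod 7 (new)  [load 350/625]
  175 → stock rod 1  [load 625/625]
  175 → stock rod 2  [load 625/625]
  150 → stock rod 3  [load 550/625]
  150 → stock rod 4  [load 525/625]
  100 → stock rod 4  [load 625/625]
  75 → stock rod 3  [load 625/625]
7 stock rods opened.

7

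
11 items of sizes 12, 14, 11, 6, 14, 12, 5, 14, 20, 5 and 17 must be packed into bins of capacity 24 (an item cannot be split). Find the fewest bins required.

Total = 20 + 17 + 14 + 14 + 14 + 12 + 12 + 11 + 6 + 5 + 5 = 130.
Lower bound: ⌈130/24⌉ = 6 bins.
A packing using 7 bins:
  bin 1: 20 = 20
  bin 2: 17 + 6 = 23
  bin 3: 14 + 5 + 5 = 24
  bin 4: 14 = 14
  bin 5: 14 = 14
  bin 6: 12 + 12 = 24
  bin 7: 11 = 11
No arrangement into 6 bins stays within capacity, so 7 is optimal.

7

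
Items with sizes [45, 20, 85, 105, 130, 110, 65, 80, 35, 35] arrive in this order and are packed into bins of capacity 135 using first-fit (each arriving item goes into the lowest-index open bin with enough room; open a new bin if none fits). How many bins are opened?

6

  45 → bin 1 (new)  [load 45/135]
  20 → bin 1  [load 65/135]
  85 → bin 2 (new)  [load 85/135]
  105 → bin 3 (new)  [load 105/135]
  130 → bin 4 (new)  [load 130/135]
  110 → bin 5 (new)  [load 110/135]
  65 → bin 1  [load 130/135]
  80 → bin 6 (new)  [load 80/135]
  35 → bin 2  [load 120/135]
  35 → bin 6  [load 115/135]
6 bins opened.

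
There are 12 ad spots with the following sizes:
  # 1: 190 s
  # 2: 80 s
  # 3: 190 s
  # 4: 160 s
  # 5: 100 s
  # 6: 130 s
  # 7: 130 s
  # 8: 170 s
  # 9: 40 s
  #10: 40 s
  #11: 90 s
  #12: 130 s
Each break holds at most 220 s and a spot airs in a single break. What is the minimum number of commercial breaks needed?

8

Total = 190 + 190 + 170 + 160 + 130 + 130 + 130 + 100 + 90 + 80 + 40 + 40 = 1450 s.
Lower bound: ⌈1450/220⌉ = 7 commercial breaks.
A packing using 8 commercial breaks:
  break 1: 190 = 190
  break 2: 190 = 190
  break 3: 170 + 40 = 210
  break 4: 160 + 40 = 200
  break 5: 130 + 90 = 220
  break 6: 130 + 80 = 210
  break 7: 130 = 130
  break 8: 100 = 100
No arrangement into 7 commercial breaks stays within capacity, so 8 is optimal.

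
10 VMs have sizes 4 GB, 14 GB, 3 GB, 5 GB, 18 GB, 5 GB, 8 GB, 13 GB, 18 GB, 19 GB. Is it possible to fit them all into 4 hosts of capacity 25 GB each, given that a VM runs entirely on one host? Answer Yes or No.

Total = 107 GB; ⌈107/25⌉ = 5.
At least 5 hosts are required, but only 4 are allowed.

No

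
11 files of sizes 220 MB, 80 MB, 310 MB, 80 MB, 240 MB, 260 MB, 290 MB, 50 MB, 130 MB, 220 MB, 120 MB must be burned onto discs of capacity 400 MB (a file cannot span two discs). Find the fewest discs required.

6

Total = 310 + 290 + 260 + 240 + 220 + 220 + 130 + 120 + 80 + 80 + 50 = 2000 MB.
Lower bound: ⌈2000/400⌉ = 5 discs.
Also, 6 files each exceed 200 MB, and no two of those can share a disc, so at least 6 discs are needed.
A packing using 6 discs:
  disc 1: 310 + 80 = 390
  disc 2: 290 + 80 = 370
  disc 3: 260 + 130 = 390
  disc 4: 240 + 120 = 360
  disc 5: 220 + 50 = 270
  disc 6: 220 = 220
This matches the lower bound, so 6 is optimal.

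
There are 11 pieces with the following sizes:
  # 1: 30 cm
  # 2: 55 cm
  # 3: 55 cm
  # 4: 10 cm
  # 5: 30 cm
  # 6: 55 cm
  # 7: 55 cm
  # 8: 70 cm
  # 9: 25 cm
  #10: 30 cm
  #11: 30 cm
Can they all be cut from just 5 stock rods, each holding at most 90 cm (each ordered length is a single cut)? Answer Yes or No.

Total = 445 cm; ⌈445/90⌉ = 5.
The bound of 5 does not rule out 5, but exhaustive search shows no assignment into 5 stock rods of capacity 90 cm exists — the minimum is 6.

No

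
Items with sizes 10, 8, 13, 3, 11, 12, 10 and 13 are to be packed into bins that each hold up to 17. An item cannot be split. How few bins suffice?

7

Total = 13 + 13 + 12 + 11 + 10 + 10 + 8 + 3 = 80.
Lower bound: ⌈80/17⌉ = 5 bins.
Also, 6 items each exceed 17/2, and no two of those can share a bin, so at least 6 bins are needed.
A packing using 7 bins:
  bin 1: 13 + 3 = 16
  bin 2: 13 = 13
  bin 3: 12 = 12
  bin 4: 11 = 11
  bin 5: 10 = 10
  bin 6: 10 = 10
  bin 7: 8 = 8
No arrangement into 6 bins stays within capacity, so 7 is optimal.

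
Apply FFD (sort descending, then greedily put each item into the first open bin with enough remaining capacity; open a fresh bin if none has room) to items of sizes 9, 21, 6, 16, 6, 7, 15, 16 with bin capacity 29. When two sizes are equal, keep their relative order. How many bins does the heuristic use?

Sorted descending: 21, 16, 16, 15, 9, 7, 6, 6.
  21 → bin 1 (new)  [load 21/29]
  16 → bin 2 (new)  [load 16/29]
  16 → bin 3 (new)  [load 16/29]
  15 → bin 4 (new)  [load 15/29]
  9 → bin 2  [load 25/29]
  7 → bin 1  [load 28/29]
  6 → bin 3  [load 22/29]
  6 → bin 3  [load 28/29]
4 bins opened.

4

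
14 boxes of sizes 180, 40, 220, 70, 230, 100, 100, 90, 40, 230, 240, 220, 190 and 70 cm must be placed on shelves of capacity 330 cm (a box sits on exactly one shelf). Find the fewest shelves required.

7

Total = 240 + 230 + 230 + 220 + 220 + 190 + 180 + 100 + 100 + 90 + 70 + 70 + 40 + 40 = 2020 cm.
Lower bound: ⌈2020/330⌉ = 7 shelves.
A packing using 7 shelves:
  shelf 1: 240 + 90 = 330
  shelf 2: 230 + 100 = 330
  shelf 3: 230 + 100 = 330
  shelf 4: 220 + 70 + 40 = 330
  shelf 5: 220 + 70 + 40 = 330
  shelf 6: 190 = 190
  shelf 7: 180 = 180
This matches the lower bound, so 7 is optimal.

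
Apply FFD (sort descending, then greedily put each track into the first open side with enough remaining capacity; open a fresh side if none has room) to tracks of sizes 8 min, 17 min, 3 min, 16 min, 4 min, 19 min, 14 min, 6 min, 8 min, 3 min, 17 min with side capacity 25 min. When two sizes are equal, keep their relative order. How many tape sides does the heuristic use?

Sorted descending: 19, 17, 17, 16, 14, 8, 8, 6, 4, 3, 3.
  19 → side 1 (new)  [load 19/25]
  17 → side 2 (new)  [load 17/25]
  17 → side 3 (new)  [load 17/25]
  16 → side 4 (new)  [load 16/25]
  14 → side 5 (new)  [load 14/25]
  8 → side 2  [load 25/25]
  8 → side 3  [load 25/25]
  6 → side 1  [load 25/25]
  4 → side 4  [load 20/25]
  3 → side 4  [load 23/25]
  3 → side 5  [load 17/25]
5 tape sides opened.

5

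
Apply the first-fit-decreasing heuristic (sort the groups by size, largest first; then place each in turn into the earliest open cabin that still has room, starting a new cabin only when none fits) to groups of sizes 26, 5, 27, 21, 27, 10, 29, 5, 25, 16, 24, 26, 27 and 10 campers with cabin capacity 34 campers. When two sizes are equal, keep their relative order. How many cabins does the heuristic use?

Sorted descending: 29, 27, 27, 27, 26, 26, 25, 24, 21, 16, 10, 10, 5, 5.
  29 → cabin 1 (new)  [load 29/34]
  27 → cabin 2 (new)  [load 27/34]
  27 → cabin 3 (new)  [load 27/34]
  27 → cabin 4 (new)  [load 27/34]
  26 → cabin 5 (new)  [load 26/34]
  26 → cabin 6 (new)  [load 26/34]
  25 → cabin 7 (new)  [load 25/34]
  24 → cabin 8 (new)  [load 24/34]
  21 → cabin 9 (new)  [load 21/34]
  16 → cabin 10 (new)  [load 16/34]
  10 → cabin 8  [load 34/34]
  10 → cabin 9  [load 31/34]
  5 → cabin 1  [load 34/34]
  5 → cabin 2  [load 32/34]
10 cabins opened.

10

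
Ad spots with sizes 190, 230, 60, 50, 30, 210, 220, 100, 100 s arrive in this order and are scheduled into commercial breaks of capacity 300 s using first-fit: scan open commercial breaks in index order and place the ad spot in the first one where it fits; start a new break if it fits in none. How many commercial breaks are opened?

5

  190 → break 1 (new)  [load 190/300]
  230 → break 2 (new)  [load 230/300]
  60 → break 1  [load 250/300]
  50 → break 1  [load 300/300]
  30 → break 2  [load 260/300]
  210 → break 3 (new)  [load 210/300]
  220 → break 4 (new)  [load 220/300]
  100 → break 5 (new)  [load 100/300]
  100 → break 5  [load 200/300]
5 commercial breaks opened.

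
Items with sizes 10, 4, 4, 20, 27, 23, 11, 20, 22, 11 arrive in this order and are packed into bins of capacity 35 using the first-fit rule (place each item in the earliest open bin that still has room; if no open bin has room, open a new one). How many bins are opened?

6

  10 → bin 1 (new)  [load 10/35]
  4 → bin 1  [load 14/35]
  4 → bin 1  [load 18/35]
  20 → bin 2 (new)  [load 20/35]
  27 → bin 3 (new)  [load 27/35]
  23 → bin 4 (new)  [load 23/35]
  11 → bin 1  [load 29/35]
  20 → bin 5 (new)  [load 20/35]
  22 → bin 6 (new)  [load 22/35]
  11 → bin 2  [load 31/35]
6 bins opened.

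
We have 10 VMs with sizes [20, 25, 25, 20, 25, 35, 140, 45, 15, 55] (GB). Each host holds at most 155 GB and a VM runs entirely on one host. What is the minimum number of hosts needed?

Total = 140 + 55 + 45 + 35 + 25 + 25 + 25 + 20 + 20 + 15 = 405 GB.
Lower bound: ⌈405/155⌉ = 3 hosts.
A packing using 3 hosts:
  host 1: 140 + 15 = 155
  host 2: 55 + 45 + 35 + 20 = 155
  host 3: 25 + 25 + 25 + 20 = 95
This matches the lower bound, so 3 is optimal.

3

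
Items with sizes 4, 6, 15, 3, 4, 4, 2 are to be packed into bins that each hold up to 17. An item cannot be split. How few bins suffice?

Total = 15 + 6 + 4 + 4 + 4 + 3 + 2 = 38.
Lower bound: ⌈38/17⌉ = 3 bins.
A packing using 3 bins:
  bin 1: 15 + 2 = 17
  bin 2: 6 + 4 + 4 + 3 = 17
  bin 3: 4 = 4
This matches the lower bound, so 3 is optimal.

3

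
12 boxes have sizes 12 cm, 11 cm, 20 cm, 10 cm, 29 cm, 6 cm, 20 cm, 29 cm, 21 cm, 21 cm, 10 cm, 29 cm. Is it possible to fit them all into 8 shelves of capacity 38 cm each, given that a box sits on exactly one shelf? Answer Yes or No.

A valid assignment using 7 shelves:
  shelf 1: 29 + 6 = 35
  shelf 2: 29 = 29
  shelf 3: 29 = 29
  shelf 4: 21 + 12 = 33
  shelf 5: 21 + 11 = 32
  shelf 6: 20 + 10 = 30
  shelf 7: 20 + 10 = 30
That uses only 7 ≤ 8, so 8 shelves are enough.

Yes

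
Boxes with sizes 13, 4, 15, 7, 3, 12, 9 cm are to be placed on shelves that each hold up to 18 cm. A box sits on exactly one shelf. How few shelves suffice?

4

Total = 15 + 13 + 12 + 9 + 7 + 4 + 3 = 63 cm.
Lower bound: ⌈63/18⌉ = 4 shelves.
A packing using 4 shelves:
  shelf 1: 15 + 3 = 18
  shelf 2: 13 + 4 = 17
  shelf 3: 12 = 12
  shelf 4: 9 + 7 = 16
This matches the lower bound, so 4 is optimal.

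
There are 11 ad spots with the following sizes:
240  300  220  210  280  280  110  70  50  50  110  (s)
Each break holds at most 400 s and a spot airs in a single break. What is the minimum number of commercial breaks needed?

6

Total = 300 + 280 + 280 + 240 + 220 + 210 + 110 + 110 + 70 + 50 + 50 = 1920 s.
Lower bound: ⌈1920/400⌉ = 5 commercial breaks.
Also, 6 ad spots each exceed 200 s, and no two of those can share a break, so at least 6 commercial breaks are needed.
A packing using 6 commercial breaks:
  break 1: 300 + 70 = 370
  break 2: 280 + 110 = 390
  break 3: 280 + 110 = 390
  break 4: 240 + 50 + 50 = 340
  break 5: 220 = 220
  break 6: 210 = 210
This matches the lower bound, so 6 is optimal.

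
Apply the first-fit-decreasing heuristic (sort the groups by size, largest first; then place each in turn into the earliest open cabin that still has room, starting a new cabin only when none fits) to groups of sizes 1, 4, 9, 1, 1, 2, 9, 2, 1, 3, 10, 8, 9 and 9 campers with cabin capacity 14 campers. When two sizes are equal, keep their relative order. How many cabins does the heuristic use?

Sorted descending: 10, 9, 9, 9, 9, 8, 4, 3, 2, 2, 1, 1, 1, 1.
  10 → cabin 1 (new)  [load 10/14]
  9 → cabin 2 (new)  [load 9/14]
  9 → cabin 3 (new)  [load 9/14]
  9 → cabin 4 (new)  [load 9/14]
  9 → cabin 5 (new)  [load 9/14]
  8 → cabin 6 (new)  [load 8/14]
  4 → cabin 1  [load 14/14]
  3 → cabin 2  [load 12/14]
  2 → cabin 2  [load 14/14]
  2 → cabin 3  [load 11/14]
  1 → cabin 3  [load 12/14]
  1 → cabin 3  [load 13/14]
  1 → cabin 3  [load 14/14]
  1 → cabin 4  [load 10/14]
6 cabins opened.

6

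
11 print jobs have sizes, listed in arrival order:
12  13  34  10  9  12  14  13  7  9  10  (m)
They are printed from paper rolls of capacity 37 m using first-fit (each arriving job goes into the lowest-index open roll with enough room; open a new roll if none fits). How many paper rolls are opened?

5

  12 → roll 1 (new)  [load 12/37]
  13 → roll 1  [load 25/37]
  34 → roll 2 (new)  [load 34/37]
  10 → roll 1  [load 35/37]
  9 → roll 3 (new)  [load 9/37]
  12 → roll 3  [load 21/37]
  14 → roll 3  [load 35/37]
  13 → roll 4 (new)  [load 13/37]
  7 → roll 4  [load 20/37]
  9 → roll 4  [load 29/37]
  10 → roll 5 (new)  [load 10/37]
5 paper rolls opened.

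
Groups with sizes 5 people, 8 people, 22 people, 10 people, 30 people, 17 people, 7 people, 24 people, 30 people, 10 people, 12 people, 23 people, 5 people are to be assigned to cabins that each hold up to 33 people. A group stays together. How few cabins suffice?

7

Total = 30 + 30 + 24 + 23 + 22 + 17 + 12 + 10 + 10 + 8 + 7 + 5 + 5 = 203 people.
Lower bound: ⌈203/33⌉ = 7 cabins.
A packing using 7 cabins:
  cabin 1: 30 = 30
  cabin 2: 30 = 30
  cabin 3: 24 + 8 = 32
  cabin 4: 23 + 10 = 33
  cabin 5: 22 + 10 = 32
  cabin 6: 17 + 12 = 29
  cabin 7: 7 + 5 + 5 = 17
This matches the lower bound, so 7 is optimal.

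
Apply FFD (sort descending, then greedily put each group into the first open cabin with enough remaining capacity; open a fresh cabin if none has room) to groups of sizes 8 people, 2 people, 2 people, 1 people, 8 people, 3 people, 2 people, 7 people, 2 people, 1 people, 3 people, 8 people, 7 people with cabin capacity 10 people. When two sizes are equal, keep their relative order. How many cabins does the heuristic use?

6

Sorted descending: 8, 8, 8, 7, 7, 3, 3, 2, 2, 2, 2, 1, 1.
  8 → cabin 1 (new)  [load 8/10]
  8 → cabin 2 (new)  [load 8/10]
  8 → cabin 3 (new)  [load 8/10]
  7 → cabin 4 (new)  [load 7/10]
  7 → cabin 5 (new)  [load 7/10]
  3 → cabin 4  [load 10/10]
  3 → cabin 5  [load 10/10]
  2 → cabin 1  [load 10/10]
  2 → cabin 2  [load 10/10]
  2 → cabin 3  [load 10/10]
  2 → cabin 6 (new)  [load 2/10]
  1 → cabin 6  [load 3/10]
  1 → cabin 6  [load 4/10]
6 cabins opened.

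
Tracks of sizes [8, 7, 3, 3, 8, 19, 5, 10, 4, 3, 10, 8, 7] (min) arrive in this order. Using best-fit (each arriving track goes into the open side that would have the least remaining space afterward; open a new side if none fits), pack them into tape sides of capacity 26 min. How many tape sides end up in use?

  8 → side 1 (new)  [load 8/26]
  7 → side 1  [load 15/26]
  3 → side 1  [load 18/26]
  3 → side 1  [load 21/26]
  8 → side 2 (new)  [load 8/26]
  19 → side 3 (new)  [load 19/26]
  5 → side 1  [load 26/26]
  10 → side 2  [load 18/26]
  4 → side 3  [load 23/26]
  3 → side 3  [load 26/26]
  10 → side 4 (new)  [load 10/26]
  8 → side 2  [load 26/26]
  7 → side 4  [load 17/26]
4 tape sides opened.

4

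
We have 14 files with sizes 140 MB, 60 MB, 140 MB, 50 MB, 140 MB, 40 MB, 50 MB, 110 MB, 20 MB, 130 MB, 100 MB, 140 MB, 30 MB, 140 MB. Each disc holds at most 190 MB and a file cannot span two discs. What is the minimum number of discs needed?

8

Total = 140 + 140 + 140 + 140 + 140 + 130 + 110 + 100 + 60 + 50 + 50 + 40 + 30 + 20 = 1290 MB.
Lower bound: ⌈1290/190⌉ = 7 discs.
Also, 8 files each exceed 95 MB, and no two of those can share a disc, so at least 8 discs are needed.
A packing using 8 discs:
  disc 1: 140 + 50 = 190
  disc 2: 140 + 50 = 190
  disc 3: 140 + 40 = 180
  disc 4: 140 + 30 + 20 = 190
  disc 5: 140 = 140
  disc 6: 130 + 60 = 190
  disc 7: 110 = 110
  disc 8: 100 = 100
This matches the lower bound, so 8 is optimal.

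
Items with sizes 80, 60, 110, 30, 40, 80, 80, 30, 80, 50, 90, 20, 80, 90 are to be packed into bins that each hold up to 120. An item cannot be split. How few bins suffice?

Total = 110 + 90 + 90 + 80 + 80 + 80 + 80 + 80 + 60 + 50 + 40 + 30 + 30 + 20 = 920.
Lower bound: ⌈920/120⌉ = 8 bins.
A packing using 9 bins:
  bin 1: 110 = 110
  bin 2: 90 + 30 = 120
  bin 3: 90 + 30 = 120
  bin 4: 80 + 40 = 120
  bin 5: 80 + 20 = 100
  bin 6: 80 = 80
  bin 7: 80 = 80
  bin 8: 80 = 80
  bin 9: 60 + 50 = 110
No arrangement into 8 bins stays within capacity, so 9 is optimal.

9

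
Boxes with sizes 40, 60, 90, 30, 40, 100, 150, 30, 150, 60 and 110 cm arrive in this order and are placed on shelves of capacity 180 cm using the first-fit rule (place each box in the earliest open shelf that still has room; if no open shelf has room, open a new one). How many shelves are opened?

6

  40 → shelf 1 (new)  [load 40/180]
  60 → shelf 1  [load 100/180]
  90 → shelf 2 (new)  [load 90/180]
  30 → shelf 1  [load 130/180]
  40 → shelf 1  [load 170/180]
  100 → shelf 3 (new)  [load 100/180]
  150 → shelf 4 (new)  [load 150/180]
  30 → shelf 2  [load 120/180]
  150 → shelf 5 (new)  [load 150/180]
  60 → shelf 2  [load 180/180]
  110 → shelf 6 (new)  [load 110/180]
6 shelves opened.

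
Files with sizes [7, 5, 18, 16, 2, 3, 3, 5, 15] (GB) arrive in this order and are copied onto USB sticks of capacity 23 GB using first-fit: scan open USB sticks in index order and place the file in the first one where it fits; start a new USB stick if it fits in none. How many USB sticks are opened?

4

  7 → USB stick 1 (new)  [load 7/23]
  5 → USB stick 1  [load 12/23]
  18 → USB stick 2 (new)  [load 18/23]
  16 → USB stick 3 (new)  [load 16/23]
  2 → USB stick 1  [load 14/23]
  3 → USB stick 1  [load 17/23]
  3 → USB stick 1  [load 20/23]
  5 → USB stick 2  [load 23/23]
  15 → USB stick 4 (new)  [load 15/23]
4 USB sticks opened.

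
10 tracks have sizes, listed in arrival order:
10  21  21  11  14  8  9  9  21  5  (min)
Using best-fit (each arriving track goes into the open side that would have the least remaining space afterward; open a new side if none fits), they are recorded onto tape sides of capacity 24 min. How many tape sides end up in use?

6

  10 → side 1 (new)  [load 10/24]
  21 → side 2 (new)  [load 21/24]
  21 → side 3 (new)  [load 21/24]
  11 → side 1  [load 21/24]
  14 → side 4 (new)  [load 14/24]
  8 → side 4  [load 22/24]
  9 → side 5 (new)  [load 9/24]
  9 → side 5  [load 18/24]
  21 → side 6 (new)  [load 21/24]
  5 → side 5  [load 23/24]
6 tape sides opened.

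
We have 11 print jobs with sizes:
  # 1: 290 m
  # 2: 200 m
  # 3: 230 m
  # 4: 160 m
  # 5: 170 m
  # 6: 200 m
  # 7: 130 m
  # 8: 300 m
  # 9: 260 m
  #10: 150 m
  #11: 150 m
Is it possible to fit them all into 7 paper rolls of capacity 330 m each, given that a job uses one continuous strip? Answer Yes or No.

No

Total = 2240 m; ⌈2240/330⌉ = 7.
The bound of 7 does not rule out 7, but exhaustive search shows no assignment into 7 paper rolls of capacity 330 m exists — the minimum is 8.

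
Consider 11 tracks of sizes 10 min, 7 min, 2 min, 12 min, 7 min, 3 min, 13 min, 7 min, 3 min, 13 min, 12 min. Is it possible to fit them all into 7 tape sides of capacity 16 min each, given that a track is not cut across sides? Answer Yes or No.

A valid assignment using 7 tape sides:
  side 1: 13 + 3 = 16
  side 2: 13 + 3 = 16
  side 3: 12 + 2 = 14
  side 4: 12 = 12
  side 5: 10 = 10
  side 6: 7 + 7 = 14
  side 7: 7 = 7
Every load is within 16 min, so 7 tape sides suffice.

Yes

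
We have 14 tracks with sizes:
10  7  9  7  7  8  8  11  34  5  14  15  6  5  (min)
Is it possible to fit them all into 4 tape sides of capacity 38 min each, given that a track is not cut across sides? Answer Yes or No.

A valid assignment using 4 tape sides:
  side 1: 34 = 34
  side 2: 15 + 14 + 9 = 38
  side 3: 11 + 10 + 8 + 8 = 37
  side 4: 7 + 7 + 7 + 6 + 5 + 5 = 37
Every load is within 38 min, so 4 tape sides suffice.

Yes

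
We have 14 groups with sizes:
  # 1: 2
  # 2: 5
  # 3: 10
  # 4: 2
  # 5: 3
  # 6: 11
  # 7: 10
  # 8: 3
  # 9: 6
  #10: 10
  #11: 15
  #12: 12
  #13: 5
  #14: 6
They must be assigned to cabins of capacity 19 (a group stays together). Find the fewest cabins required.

6

Total = 15 + 12 + 11 + 10 + 10 + 10 + 6 + 6 + 5 + 5 + 3 + 3 + 2 + 2 = 100.
Lower bound: ⌈100/19⌉ = 6 cabins.
A packing using 6 cabins:
  cabin 1: 15 + 3 = 18
  cabin 2: 12 + 6 = 18
  cabin 3: 11 + 6 + 2 = 19
  cabin 4: 10 + 5 + 3 = 18
  cabin 5: 10 + 5 + 2 = 17
  cabin 6: 10 = 10
This matches the lower bound, so 6 is optimal.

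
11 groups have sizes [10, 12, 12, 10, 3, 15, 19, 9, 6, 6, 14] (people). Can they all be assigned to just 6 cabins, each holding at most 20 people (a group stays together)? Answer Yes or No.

Total = 116 people; ⌈116/20⌉ = 6.
The bound of 6 does not rule out 6, but exhaustive search shows no assignment into 6 cabins of capacity 20 people exists — the minimum is 7.

No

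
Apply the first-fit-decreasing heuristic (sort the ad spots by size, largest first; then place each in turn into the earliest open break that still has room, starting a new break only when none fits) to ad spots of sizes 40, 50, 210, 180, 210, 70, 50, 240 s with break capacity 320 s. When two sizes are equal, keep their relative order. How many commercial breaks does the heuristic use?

Sorted descending: 240, 210, 210, 180, 70, 50, 50, 40.
  240 → break 1 (new)  [load 240/320]
  210 → break 2 (new)  [load 210/320]
  210 → break 3 (new)  [load 210/320]
  180 → break 4 (new)  [load 180/320]
  70 → break 1  [load 310/320]
  50 → break 2  [load 260/320]
  50 → break 2  [load 310/320]
  40 → break 3  [load 250/320]
4 commercial breaks opened.

4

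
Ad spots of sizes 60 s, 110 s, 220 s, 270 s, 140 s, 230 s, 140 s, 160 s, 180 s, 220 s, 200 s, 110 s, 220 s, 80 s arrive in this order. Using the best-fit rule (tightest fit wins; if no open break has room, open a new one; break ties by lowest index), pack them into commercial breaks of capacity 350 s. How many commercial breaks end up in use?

9

  60 → break 1 (new)  [load 60/350]
  110 → break 1  [load 170/350]
  220 → break 2 (new)  [load 220/350]
  270 → break 3 (new)  [load 270/350]
  140 → break 1  [load 310/350]
  230 → break 4 (new)  [load 230/350]
  140 → break 5 (new)  [load 140/350]
  160 → break 5  [load 300/350]
  180 → break 6 (new)  [load 180/350]
  220 → break 7 (new)  [load 220/350]
  200 → break 8 (new)  [load 200/350]
  110 → break 4  [load 340/350]
  220 → break 9 (new)  [load 220/350]
  80 → break 3  [load 350/350]
9 commercial breaks opened.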